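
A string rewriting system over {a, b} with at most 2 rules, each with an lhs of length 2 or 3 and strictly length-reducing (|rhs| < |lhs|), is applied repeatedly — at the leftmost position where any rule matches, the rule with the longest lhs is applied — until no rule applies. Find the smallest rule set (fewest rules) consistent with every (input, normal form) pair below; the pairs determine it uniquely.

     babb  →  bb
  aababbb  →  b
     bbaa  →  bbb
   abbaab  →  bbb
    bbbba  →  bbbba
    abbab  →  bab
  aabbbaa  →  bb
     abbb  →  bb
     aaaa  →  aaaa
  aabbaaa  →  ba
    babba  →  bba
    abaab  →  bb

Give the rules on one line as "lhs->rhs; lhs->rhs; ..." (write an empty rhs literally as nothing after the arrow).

  | babb => bb
  | aababbb => aabbb => abb => b
  | bbaa => bbb
  | abbaab => baab => bbb

abb->b; baa->bb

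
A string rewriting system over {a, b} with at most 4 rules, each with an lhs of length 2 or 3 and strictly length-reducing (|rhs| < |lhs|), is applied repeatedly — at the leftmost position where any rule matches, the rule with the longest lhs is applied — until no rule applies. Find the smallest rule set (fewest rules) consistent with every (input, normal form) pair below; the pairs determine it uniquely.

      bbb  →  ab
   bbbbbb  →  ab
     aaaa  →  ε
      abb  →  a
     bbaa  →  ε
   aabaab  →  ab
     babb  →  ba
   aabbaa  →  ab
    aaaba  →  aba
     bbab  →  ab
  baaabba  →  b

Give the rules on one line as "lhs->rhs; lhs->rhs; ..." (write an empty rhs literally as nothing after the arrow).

  | bbb => ab
  | bbbbbb => abbbb => aabb => ab
  | aaaa => aa => ε
  | abb => a

aa->; aab->a; bb->; bbb->ab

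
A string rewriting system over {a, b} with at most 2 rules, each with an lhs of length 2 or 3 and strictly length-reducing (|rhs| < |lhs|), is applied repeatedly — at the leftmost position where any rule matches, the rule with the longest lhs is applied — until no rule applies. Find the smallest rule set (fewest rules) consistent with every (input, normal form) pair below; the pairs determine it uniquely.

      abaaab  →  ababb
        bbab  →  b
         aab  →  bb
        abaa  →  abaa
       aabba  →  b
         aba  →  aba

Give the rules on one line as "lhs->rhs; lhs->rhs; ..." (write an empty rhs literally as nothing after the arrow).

aab->bb; bba->

  | abaaab => ababb
  | bbab => b
  | aab => bb
  | abaa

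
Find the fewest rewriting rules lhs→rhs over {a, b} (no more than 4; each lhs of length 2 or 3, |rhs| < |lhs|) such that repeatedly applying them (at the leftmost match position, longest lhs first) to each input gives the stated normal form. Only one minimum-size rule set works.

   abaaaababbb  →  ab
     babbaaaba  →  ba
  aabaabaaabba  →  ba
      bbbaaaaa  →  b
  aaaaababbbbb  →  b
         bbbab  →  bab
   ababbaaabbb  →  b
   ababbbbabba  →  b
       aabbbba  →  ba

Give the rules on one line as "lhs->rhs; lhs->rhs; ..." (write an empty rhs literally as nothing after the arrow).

  | abaaaababbb => abababbb => ababaab => ababb => abaa => ab
  | babbaaaba => baaaaaba => baaba => bba => ba
  | aabaabaaabba => baabaaabba => bbaaabba => baaabba => bbba => bba => ba
  | bbbaaaaa => bbaaaaa => baaaaa => baa => b

aa->; aaa->; abb->aa; bb->b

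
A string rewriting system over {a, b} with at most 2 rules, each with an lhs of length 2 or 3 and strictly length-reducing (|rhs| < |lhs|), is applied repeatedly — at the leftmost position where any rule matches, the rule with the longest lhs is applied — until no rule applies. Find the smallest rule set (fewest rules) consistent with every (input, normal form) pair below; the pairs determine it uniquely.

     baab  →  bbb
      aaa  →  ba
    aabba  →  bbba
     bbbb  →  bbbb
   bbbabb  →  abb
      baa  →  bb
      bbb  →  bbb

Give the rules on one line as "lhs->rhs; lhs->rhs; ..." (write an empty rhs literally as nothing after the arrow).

aa->b; bab->ab

  | baab => bbb
  | aaa => ba
  | aabba => bbba
  | bbbb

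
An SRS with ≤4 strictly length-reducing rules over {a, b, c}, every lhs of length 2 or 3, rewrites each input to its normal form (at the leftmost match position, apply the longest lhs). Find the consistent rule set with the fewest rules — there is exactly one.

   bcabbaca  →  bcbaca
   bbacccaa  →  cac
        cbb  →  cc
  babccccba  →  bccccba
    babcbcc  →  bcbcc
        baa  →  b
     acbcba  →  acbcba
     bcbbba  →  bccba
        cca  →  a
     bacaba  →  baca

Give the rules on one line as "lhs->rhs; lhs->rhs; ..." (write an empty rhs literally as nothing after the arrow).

aa->; ab->; bb->c; cca->a

  | bcabbaca => bcbaca
  | bbacccaa => cacccaa => cacaa => cac
  | cbb => cc
  | babccccba => bccccba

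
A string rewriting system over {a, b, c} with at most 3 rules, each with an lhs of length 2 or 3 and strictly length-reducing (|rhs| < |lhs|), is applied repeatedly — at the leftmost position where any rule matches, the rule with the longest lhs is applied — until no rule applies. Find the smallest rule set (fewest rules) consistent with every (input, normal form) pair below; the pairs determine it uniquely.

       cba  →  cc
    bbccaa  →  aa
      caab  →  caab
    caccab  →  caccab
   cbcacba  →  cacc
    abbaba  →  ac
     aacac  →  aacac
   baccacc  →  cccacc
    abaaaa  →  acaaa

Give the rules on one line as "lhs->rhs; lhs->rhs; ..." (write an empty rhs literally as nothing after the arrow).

ba->c; bc->

  | cba => cc
  | bbccaa => bcaa => aa
  | caab
  | caccab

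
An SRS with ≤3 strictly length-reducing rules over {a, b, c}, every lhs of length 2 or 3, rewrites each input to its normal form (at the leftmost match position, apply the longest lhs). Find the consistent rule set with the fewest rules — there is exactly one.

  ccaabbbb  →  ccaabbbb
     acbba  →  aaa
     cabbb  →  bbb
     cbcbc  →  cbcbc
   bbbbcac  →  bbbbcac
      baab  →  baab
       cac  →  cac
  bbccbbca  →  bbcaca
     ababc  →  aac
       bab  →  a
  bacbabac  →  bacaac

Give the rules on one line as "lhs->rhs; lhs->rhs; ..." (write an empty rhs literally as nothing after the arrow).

  | ccaabbbb
  | acbba => aaa
  | cabbb => bbb
  | cbcbc

bab->a; cab->b; cbb->a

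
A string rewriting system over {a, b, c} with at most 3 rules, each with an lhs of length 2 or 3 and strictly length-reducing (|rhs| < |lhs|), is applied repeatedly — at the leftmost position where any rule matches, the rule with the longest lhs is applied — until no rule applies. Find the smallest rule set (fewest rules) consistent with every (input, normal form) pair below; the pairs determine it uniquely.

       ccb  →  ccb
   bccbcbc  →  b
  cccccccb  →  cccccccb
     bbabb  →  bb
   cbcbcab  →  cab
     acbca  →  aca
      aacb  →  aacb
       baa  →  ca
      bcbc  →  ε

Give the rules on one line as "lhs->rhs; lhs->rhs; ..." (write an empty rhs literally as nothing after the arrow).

ba->c; bc->; bcc->b

  | ccb
  | bccbcbc => bbcbc => bbc => b
  | cccccccb
  | bbabb => bcbb => bb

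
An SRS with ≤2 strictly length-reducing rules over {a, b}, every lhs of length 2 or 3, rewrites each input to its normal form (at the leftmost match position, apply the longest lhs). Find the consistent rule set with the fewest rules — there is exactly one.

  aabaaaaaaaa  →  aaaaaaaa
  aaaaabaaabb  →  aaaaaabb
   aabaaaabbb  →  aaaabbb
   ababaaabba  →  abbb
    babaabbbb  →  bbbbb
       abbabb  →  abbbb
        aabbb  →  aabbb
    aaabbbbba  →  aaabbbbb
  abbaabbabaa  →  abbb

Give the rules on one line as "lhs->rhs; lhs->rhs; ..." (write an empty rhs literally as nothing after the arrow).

  | aabaaaaaaaa => aaaaaaaa
  | aaaaabaaabb => aaaaaabb
  | aabaaaabbb => aaaabbb
  | ababaaabba => abbaaabba => ababba => abbba => abbb

ba->b; baa->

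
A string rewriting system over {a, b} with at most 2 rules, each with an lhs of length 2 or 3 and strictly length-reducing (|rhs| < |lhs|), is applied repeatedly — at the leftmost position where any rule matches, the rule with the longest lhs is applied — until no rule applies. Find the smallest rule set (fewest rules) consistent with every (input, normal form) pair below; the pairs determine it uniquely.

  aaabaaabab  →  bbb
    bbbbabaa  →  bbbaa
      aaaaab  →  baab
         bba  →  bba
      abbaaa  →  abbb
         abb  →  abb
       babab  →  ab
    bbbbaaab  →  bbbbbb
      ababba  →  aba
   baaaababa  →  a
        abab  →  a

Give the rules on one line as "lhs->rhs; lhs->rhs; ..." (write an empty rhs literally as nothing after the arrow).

  | aaabaaabab => bbaaabab => bbbbab => bbb
  | bbbbabaa => bbbaa
  | aaaaab => baab
  | bba

aaa->b; bab->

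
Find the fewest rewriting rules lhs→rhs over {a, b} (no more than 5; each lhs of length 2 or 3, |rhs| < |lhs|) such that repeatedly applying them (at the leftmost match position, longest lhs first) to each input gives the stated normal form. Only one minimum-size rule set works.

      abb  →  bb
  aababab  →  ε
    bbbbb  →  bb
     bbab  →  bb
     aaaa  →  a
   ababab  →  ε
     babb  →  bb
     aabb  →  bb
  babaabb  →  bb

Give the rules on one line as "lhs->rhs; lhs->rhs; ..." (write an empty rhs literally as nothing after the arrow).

aa->a; ab->; abb->bb; bbb->bb

  | abb => bb
  | aababab => ababab => abab => ab => ε
  | bbbbb => bbbb => bbb => bb
  | bbab => bb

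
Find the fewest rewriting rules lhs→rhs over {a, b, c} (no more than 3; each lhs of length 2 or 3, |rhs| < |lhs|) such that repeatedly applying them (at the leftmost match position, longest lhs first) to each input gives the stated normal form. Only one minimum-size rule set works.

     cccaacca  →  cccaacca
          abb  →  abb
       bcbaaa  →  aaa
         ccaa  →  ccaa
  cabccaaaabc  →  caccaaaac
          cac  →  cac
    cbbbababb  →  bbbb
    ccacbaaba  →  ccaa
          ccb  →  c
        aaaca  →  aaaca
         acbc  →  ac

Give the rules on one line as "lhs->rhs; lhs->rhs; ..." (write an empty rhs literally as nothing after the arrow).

aba->; bc->c; cb->

  | cccaacca
  | abb
  | bcbaaa => cbaaa => aaa
  | ccaa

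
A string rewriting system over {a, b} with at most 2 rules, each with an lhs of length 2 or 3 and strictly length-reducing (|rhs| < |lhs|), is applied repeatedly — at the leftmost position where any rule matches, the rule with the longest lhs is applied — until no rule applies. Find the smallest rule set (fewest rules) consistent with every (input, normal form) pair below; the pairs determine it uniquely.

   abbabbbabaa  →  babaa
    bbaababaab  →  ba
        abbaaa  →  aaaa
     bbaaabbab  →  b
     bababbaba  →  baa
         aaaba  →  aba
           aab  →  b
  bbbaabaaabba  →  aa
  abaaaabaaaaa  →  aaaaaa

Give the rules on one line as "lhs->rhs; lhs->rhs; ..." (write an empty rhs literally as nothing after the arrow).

  | abbabbbabaa => aabbbabaa => bbbabaa => babaa
  | bbaababaab => aababaab => babaab => babb => ba
  | abbaaa => aaaa
  | bbaaabbab => aaabbab => abbab => aab => b

aab->b; bb->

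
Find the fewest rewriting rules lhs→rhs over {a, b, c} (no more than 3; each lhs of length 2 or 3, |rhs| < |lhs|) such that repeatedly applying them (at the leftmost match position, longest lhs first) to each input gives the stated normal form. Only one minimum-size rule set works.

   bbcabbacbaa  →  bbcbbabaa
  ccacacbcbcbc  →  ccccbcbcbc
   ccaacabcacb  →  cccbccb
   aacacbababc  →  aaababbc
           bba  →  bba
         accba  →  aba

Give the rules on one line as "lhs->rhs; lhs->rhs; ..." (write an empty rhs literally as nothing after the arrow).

  | bbcabbacbaa => bbcbbacbaa => bbcbbabaa
  | ccacacbcbcbc => cccacbcbcbc => ccccbcbcbc
  | ccaacabcacb => ccacabcacb => cccabcacb => cccbcacb => cccbccb
  | aacacbababc => aaacbababc => aaabababc => aaababbc

abc->bc; ac->a; ca->c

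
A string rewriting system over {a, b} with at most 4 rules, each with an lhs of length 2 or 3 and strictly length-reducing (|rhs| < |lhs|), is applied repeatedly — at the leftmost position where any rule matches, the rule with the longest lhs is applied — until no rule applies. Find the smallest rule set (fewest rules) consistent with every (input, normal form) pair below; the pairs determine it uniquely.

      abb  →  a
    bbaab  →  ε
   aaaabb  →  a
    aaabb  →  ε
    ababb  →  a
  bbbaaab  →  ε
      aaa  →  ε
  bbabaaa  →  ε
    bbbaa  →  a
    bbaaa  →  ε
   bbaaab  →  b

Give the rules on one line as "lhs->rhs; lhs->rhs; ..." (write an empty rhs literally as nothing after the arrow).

  | abb => a
  | bbaab => aab => bb => ε
  | aaaabb => baabb => abb => a
  | aaabb => babb => bb => ε

aa->b; ba->; bb->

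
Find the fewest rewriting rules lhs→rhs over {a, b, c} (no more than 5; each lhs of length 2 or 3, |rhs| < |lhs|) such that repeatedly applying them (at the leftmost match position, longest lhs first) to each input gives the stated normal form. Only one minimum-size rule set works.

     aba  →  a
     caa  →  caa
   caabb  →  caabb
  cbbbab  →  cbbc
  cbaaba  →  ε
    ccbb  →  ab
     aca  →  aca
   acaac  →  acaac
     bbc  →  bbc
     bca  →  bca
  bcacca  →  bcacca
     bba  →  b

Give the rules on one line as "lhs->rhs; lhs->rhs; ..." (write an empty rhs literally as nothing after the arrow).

ba->; bab->c; cab->b; ccb->a

  | aba => a
  | caa
  | caabb
  | cbbbab => cbbc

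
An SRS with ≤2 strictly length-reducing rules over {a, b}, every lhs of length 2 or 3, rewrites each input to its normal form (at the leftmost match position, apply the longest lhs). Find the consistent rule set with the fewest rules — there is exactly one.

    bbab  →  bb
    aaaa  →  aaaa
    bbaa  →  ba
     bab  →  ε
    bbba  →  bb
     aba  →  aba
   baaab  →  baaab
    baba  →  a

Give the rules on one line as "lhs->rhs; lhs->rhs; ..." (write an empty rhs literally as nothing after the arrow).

  | bbab => bb
  | aaaa
  | bbaa => ba
  | bab => ε

bab->; bba->b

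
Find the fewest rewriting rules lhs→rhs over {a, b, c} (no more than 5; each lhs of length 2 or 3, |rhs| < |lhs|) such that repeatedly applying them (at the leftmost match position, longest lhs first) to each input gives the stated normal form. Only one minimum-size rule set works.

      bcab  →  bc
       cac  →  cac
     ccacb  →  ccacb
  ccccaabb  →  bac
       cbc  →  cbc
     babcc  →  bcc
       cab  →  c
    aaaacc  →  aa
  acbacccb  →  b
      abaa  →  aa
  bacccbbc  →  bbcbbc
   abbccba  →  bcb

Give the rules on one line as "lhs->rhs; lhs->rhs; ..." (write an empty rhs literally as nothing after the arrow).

  | bcab => bc
  | cac
  | ccacb
  | ccccaabb => bacaabb => bacab => bac

ab->; acc->b; cba->b; ccc->ba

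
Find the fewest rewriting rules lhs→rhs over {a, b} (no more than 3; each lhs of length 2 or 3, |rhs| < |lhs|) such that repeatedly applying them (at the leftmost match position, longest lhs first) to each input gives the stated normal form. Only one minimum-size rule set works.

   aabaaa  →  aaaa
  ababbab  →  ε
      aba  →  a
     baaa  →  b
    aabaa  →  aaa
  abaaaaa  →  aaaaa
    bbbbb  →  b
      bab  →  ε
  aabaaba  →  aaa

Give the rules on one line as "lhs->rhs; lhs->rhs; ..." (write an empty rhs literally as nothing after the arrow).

  | aabaaa => aaaa
  | ababbab => abbab => bab => bb => ε
  | aba => a
  | baaa => baa => ba => b

ab->; ba->b; bb->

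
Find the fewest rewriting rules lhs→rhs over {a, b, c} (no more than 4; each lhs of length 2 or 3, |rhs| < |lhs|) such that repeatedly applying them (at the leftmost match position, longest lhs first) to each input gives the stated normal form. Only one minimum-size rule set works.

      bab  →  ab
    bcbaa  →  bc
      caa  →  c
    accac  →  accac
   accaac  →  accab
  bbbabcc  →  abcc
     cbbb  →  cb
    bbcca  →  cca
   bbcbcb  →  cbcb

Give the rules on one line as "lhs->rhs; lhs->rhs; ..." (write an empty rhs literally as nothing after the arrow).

  | bab => ab
  | bcbaa => bcaa => bc
  | caa => c
  | accac

aa->; aac->ab; ba->a; bb->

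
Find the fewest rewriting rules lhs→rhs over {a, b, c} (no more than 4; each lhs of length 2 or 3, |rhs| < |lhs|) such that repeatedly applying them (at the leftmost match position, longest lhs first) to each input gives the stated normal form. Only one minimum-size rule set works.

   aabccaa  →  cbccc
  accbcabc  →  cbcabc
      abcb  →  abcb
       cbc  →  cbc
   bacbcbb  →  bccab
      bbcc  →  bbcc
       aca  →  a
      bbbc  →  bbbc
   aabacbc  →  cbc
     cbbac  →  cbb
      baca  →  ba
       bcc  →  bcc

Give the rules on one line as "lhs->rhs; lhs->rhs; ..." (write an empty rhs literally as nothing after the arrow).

  | aabccaa => cbccaa => cbccc
  | accbcabc => cbcabc
  | abcb
  | cbc

aa->c; ac->; acb->ca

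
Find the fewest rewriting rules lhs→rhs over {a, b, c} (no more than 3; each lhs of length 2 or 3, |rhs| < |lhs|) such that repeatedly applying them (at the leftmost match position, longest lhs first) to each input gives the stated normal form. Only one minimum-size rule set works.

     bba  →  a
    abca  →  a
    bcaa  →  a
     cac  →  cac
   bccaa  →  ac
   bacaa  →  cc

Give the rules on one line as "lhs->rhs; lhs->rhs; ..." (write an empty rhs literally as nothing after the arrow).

aa->; ba->c; bc->a

  | bba => bc => a
  | abca => aaa => a
  | bcaa => aaa => a
  | cac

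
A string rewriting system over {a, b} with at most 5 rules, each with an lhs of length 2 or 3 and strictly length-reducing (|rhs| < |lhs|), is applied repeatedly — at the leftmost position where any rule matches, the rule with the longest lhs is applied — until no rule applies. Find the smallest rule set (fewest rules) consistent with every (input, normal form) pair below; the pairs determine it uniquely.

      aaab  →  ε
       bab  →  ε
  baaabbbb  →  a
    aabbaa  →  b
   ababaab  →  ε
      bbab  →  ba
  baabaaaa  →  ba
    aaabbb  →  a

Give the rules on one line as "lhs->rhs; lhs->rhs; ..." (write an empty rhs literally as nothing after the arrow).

aa->b; aab->ba; bab->; bb->a

  | aaab => bab => ε
  | bab => ε
  | baaabbbb => bbabbbb => aabbbb => babbb => bb => a
  | aabbaa => babaa => aa => b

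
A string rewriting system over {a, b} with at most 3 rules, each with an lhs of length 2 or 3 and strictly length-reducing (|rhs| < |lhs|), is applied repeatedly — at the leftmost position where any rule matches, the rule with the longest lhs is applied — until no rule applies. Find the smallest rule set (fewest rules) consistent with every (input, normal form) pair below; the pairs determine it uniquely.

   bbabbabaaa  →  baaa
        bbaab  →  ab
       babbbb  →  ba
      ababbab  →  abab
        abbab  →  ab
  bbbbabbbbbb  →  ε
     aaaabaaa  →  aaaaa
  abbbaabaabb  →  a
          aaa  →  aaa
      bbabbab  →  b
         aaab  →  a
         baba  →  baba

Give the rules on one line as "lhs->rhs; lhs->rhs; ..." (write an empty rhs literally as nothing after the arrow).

aab->; bb->; bba->

  | bbabbabaaa => bbabaaa => baaa
  | bbaab => ab
  | babbbb => babb => ba
  | ababbab => abab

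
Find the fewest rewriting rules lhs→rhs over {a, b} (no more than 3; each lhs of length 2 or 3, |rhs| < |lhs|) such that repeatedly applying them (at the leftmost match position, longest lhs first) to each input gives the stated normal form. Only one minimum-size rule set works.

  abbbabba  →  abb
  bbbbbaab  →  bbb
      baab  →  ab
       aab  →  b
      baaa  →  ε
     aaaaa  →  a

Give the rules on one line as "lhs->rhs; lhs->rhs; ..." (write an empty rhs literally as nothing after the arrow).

aa->; ba->; bab->

  | abbbabba => abbba => abb
  | bbbbbaab => bbbbab => bbb
  | baab => ab
  | aab => b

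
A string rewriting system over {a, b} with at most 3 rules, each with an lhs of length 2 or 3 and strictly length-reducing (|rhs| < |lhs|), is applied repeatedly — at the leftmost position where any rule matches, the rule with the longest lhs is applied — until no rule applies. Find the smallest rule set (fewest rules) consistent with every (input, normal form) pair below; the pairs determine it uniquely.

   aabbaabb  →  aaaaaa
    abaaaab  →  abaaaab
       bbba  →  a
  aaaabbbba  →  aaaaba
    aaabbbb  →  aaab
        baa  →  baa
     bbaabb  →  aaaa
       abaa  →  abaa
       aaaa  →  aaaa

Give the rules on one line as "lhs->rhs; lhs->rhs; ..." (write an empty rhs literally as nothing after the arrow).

  | aabbaabb => aaaaabb => aaaaaa
  | abaaaab
  | bbba => a
  | aaaabbbba => aaaaba

bb->a; bbb->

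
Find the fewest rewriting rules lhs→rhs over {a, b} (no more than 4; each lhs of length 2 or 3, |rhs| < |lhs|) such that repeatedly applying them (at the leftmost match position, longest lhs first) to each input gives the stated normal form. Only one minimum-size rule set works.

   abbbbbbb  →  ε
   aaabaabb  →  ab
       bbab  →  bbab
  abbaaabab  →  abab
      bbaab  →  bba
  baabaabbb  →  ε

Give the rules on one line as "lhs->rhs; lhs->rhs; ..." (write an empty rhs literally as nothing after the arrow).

aa->; aaa->bb; aab->a; bbb->a

  | abbbbbbb => aabbbb => abbb => aa => ε
  | aaabaabb => bbbaabb => aaabb => bbbb => ab
  | bbab
  | abbaaabab => abbbbbab => aabbab => abab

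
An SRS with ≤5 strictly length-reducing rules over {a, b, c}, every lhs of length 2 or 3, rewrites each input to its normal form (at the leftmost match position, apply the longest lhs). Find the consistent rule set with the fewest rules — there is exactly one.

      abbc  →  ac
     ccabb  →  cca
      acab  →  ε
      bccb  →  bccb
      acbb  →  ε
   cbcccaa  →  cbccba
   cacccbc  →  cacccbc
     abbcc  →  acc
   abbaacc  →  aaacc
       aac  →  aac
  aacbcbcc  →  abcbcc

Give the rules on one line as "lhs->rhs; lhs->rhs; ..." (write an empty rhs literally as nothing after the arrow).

  | abbc => ac
  | ccabb => cca
  | acab => bb => ε
  | bccb

aca->b; acb->b; bb->; caa->ba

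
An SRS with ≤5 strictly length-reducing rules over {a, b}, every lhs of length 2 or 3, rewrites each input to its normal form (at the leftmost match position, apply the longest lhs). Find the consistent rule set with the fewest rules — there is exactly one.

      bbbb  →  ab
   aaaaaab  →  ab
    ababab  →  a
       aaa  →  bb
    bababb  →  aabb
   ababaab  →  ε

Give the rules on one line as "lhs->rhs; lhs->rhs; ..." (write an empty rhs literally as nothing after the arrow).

aaa->bb; ba->; bab->a; bbb->a

  | bbbb => ab
  | aaaaaab => bbaaab => baab => ab
  | ababab => aaab => bbb => a
  | aaa => bb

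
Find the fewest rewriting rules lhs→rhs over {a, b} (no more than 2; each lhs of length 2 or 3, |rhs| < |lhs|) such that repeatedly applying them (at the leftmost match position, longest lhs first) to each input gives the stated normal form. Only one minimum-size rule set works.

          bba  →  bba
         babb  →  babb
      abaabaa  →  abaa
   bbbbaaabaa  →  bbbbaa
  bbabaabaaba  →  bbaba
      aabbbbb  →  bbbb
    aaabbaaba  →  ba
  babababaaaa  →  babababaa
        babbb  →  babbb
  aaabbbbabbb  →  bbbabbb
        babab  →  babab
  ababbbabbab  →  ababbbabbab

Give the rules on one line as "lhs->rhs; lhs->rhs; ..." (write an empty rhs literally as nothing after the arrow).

aaa->aa; aab->

  | bba
  | babb
  | abaabaa => abaa
  | bbbbaaabaa => bbbbaabaa => bbbbaa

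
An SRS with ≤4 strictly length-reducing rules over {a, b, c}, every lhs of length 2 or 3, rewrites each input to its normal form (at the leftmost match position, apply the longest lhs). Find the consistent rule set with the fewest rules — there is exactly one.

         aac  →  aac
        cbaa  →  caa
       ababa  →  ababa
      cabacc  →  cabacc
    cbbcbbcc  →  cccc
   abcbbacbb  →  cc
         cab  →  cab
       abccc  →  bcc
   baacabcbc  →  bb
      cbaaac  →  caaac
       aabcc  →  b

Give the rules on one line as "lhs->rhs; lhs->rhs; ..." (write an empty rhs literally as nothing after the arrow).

  | aac
  | cbaa => caa
  | ababa
  | cabacc

abc->b; acb->; bbb->cc; cb->c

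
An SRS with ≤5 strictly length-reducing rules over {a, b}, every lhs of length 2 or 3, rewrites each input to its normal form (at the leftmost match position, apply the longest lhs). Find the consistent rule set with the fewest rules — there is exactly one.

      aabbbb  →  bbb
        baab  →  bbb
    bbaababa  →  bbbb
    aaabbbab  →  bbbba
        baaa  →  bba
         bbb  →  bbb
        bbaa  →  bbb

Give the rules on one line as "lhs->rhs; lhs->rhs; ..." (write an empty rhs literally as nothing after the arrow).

  | aabbbb => bbb
  | baab => bbb
  | bbaababa => bbbbaba => bbbaa => bbbb
  | aaabbbab => bbbbbab => bbbba

aaa->bb; aab->; baa->bb; bab->a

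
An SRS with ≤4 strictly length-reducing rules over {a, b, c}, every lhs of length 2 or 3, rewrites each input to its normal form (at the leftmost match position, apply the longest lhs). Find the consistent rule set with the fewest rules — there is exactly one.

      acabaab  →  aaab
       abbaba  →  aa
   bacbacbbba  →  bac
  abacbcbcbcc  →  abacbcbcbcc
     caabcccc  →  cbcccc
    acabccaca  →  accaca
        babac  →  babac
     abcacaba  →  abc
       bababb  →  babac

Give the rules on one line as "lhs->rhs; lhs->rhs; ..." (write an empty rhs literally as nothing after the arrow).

bb->c; caa->c; cab->; cba->

  | acabaab => aaab
  | abbaba => acaba => aa
  | bacbacbbba => bacbbba => baccba => bac
  | abacbcbcbcc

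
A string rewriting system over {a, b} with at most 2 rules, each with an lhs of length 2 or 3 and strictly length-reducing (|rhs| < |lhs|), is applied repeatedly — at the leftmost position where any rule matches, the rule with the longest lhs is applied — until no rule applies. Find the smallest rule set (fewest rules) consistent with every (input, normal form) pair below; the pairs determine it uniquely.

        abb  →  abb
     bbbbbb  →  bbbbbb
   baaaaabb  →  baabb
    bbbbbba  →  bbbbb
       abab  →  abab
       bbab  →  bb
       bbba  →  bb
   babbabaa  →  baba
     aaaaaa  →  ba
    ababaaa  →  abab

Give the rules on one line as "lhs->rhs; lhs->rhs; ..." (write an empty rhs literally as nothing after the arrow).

aaa->ba; bba->b

  | abb
  | bbbbbb
  | baaaaabb => bbaaabb => baabb
  | bbbbbba => bbbbb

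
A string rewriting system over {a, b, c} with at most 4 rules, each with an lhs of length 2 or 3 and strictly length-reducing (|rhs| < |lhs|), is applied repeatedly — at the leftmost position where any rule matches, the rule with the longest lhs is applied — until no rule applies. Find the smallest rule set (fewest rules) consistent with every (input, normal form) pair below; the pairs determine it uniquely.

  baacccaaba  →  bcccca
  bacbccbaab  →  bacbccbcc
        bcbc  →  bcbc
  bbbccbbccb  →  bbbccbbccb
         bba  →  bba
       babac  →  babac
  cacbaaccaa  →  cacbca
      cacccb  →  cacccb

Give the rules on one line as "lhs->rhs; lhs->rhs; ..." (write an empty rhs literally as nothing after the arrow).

aa->a; aab->cc; aac->

  | baacccaaba => bccaaba => bcccca
  | bacbccbaab => bacbccbcc
  | bcbc
  | bbbccbbccb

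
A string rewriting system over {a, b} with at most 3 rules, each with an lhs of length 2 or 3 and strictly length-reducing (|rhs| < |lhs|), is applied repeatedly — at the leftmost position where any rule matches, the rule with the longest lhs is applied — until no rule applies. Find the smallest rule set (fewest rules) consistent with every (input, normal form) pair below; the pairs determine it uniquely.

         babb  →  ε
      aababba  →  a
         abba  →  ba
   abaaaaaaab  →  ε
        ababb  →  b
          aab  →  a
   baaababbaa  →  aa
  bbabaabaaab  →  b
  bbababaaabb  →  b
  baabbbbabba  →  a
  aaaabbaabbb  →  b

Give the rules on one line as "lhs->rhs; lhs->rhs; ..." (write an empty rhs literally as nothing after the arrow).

aaa->b; ab->; bb->

  | babb => bb => ε
  | aababba => aabba => aba => a
  | abba => ba
  | abaaaaaaab => aaaaaaab => baaaab => bbab => ab => ε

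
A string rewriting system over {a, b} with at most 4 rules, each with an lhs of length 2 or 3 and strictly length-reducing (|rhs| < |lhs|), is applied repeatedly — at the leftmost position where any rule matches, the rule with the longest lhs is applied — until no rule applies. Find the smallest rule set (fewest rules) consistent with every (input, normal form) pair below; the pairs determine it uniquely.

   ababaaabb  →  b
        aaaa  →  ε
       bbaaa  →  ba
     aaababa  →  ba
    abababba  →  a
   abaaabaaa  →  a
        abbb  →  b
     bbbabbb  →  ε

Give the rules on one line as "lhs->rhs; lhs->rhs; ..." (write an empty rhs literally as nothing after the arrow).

aa->b; ab->b; bb->

  | ababaaabb => babaaabb => bbaaabb => aaabb => babb => bbb => b
  | aaaa => baa => bb => ε
  | bbaaa => aaa => ba
  | aaababa => bababa => bbaba => aba => ba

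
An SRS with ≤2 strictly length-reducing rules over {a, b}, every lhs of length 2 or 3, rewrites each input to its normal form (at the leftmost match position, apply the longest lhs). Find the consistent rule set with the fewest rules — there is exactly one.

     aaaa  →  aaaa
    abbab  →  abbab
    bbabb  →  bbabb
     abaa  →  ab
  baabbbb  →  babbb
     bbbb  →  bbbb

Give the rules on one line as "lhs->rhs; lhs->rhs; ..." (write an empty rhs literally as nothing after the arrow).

  | aaaa
  | abbab
  | bbabb
  | abaa => aba => ab

aab->a; aba->ab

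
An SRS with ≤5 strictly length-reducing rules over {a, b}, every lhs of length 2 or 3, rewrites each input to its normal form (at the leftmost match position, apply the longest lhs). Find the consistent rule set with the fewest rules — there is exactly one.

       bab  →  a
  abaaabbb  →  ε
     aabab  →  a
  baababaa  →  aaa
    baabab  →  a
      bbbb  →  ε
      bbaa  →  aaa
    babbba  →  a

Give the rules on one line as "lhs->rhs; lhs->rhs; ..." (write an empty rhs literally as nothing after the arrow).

  | bab => bb => a
  | abaaabbb => aaabbb => aabb => ab => ε
  | aabab => aab => a
  | baababaa => bababaa => bbabaa => aabaa => aaa

ab->; ba->b; bb->a; bbb->a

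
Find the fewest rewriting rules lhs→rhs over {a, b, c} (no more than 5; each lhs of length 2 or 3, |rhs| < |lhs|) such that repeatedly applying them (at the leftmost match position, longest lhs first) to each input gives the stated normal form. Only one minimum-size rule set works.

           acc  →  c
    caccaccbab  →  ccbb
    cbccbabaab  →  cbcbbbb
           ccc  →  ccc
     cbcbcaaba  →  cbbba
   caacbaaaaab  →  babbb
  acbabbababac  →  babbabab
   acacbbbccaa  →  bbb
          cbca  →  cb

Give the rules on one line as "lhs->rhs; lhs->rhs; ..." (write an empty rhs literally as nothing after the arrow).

aab->bb; ac->; ca->; cba->b

  | acc => c
  | caccaccbab => ccaccbab => cccbab => ccbb
  | cbccbabaab => cbcbbaab => cbcbbbb
  | ccc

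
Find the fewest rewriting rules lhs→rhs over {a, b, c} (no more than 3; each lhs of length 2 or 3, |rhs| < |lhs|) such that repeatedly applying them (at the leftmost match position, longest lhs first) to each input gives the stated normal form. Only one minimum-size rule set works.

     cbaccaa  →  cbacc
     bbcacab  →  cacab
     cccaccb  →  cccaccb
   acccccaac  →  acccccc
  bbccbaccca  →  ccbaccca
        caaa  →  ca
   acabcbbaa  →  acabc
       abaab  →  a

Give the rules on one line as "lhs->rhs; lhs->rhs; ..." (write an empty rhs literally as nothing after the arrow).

  | cbaccaa => cbacc
  | bbcacab => cacab
  | cccaccb
  | acccccaac => acccccc

aa->; bb->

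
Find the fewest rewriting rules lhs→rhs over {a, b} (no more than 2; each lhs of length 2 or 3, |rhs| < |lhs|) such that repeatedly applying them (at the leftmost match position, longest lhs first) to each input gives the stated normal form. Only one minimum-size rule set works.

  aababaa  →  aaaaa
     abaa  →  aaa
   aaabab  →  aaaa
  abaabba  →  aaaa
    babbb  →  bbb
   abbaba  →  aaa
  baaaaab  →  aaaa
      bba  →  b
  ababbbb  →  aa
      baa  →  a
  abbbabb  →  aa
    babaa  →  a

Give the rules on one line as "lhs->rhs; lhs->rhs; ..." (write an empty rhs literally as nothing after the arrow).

  | aababaa => aaabaa => aaaaa
  | abaa => aaa
  | aaabab => aaaab => aaaa
  | abaabba => aaabba => aaaba => aaaa

ab->a; ba->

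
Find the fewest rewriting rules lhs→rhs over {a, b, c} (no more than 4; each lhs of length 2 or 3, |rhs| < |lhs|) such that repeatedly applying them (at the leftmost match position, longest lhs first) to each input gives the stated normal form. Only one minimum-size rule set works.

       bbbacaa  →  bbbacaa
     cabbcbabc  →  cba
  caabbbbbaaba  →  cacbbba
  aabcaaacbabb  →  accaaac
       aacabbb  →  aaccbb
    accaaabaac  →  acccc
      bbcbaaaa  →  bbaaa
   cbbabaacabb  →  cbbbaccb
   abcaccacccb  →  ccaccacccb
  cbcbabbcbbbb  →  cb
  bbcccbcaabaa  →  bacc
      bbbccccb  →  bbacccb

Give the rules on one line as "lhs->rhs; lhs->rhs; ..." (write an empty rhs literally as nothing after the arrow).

ab->c; aba->b; bc->a; cbc->a

  | bbbacaa
  | cabbcbabc => ccbcbabc => cababc => cbbc => cba
  | caabbbbbaaba => cacbbbbaaba => cacbbbbab => cacbbbbc => cacbbba
  | aabcaaacbabb => accaaacbabb => accaaacbcb => accaaaab => accaaac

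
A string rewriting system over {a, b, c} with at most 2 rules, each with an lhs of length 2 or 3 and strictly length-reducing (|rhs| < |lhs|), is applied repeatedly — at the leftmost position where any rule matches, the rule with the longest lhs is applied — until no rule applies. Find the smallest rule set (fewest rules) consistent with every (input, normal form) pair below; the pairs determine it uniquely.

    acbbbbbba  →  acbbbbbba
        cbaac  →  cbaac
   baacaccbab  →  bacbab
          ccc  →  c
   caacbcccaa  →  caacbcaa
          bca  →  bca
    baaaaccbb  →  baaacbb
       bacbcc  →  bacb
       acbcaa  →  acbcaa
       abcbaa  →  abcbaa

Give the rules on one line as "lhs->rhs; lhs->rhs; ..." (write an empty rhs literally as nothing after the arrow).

acc->c; cc->

  | acbbbbbba
  | cbaac
  | baacaccbab => baaccbab => bacbab
  | ccc => c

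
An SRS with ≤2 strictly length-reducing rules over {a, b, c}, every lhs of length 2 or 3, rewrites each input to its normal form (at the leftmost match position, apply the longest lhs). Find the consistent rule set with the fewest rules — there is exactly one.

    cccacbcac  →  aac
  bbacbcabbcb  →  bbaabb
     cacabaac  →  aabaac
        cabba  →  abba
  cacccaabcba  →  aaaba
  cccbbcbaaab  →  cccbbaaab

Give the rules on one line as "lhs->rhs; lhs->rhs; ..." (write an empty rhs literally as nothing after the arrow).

  | cccacbcac => ccacbcac => cacbcac => acbcac => acac => aac
  | bbacbcabbcb => bbacabbcb => bbaabbcb => bbaabb
  | cacabaac => acabaac => aabaac
  | cabba => abba

bc->; ca->a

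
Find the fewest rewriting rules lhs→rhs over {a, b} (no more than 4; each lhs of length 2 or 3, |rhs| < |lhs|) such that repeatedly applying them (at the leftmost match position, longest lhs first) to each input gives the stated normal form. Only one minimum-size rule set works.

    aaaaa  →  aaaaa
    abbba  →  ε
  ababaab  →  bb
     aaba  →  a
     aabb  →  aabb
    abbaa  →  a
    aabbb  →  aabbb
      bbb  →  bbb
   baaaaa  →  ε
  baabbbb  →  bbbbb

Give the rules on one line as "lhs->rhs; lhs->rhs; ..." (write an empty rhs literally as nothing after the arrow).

  | aaaaa
  | abbba => abba => aba => ε
  | ababaab => baab => bb
  | aaba => a

aba->; ba->; baa->b; bba->ba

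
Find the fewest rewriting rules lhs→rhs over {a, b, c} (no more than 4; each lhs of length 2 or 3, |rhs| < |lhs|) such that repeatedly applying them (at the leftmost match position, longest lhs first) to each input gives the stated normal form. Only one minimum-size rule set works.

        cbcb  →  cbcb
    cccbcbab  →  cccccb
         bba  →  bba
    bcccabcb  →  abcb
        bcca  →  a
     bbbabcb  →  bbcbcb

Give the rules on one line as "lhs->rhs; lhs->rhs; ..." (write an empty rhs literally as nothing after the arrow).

  | cbcb
  | cccbcbab => cccbccb => cccccb
  | bba
  | bcccabcb => cccabcb => ccabcb => cabcb => abcb

bab->cb; bcc->cc; ca->a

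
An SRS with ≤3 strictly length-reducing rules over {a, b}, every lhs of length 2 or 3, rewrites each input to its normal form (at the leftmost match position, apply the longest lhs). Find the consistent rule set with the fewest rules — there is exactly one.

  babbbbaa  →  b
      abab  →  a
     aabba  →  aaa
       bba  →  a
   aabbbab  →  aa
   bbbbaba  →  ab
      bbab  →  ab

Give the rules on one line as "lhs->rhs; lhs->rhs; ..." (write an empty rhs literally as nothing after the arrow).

  | babbbbaa => bbbbbaa => bbbaa => baa => ba => b
  | abab => abb => a
  | aabba => aaa
  | bba => a

ba->b; bb->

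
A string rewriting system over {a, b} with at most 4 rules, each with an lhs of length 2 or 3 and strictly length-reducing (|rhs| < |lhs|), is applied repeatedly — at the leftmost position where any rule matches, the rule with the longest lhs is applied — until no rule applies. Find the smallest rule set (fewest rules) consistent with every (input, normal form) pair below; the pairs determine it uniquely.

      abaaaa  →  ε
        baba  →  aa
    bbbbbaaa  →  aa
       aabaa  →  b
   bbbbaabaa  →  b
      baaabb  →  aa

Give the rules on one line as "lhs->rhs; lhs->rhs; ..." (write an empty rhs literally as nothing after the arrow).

  | abaaaa => aaaa => ba => ε
  | baba => aa
  | bbbbbaaa => bbbaaa => baaa => aa
  | aabaa => aaa => b

aaa->b; ba->; bab->a; bb->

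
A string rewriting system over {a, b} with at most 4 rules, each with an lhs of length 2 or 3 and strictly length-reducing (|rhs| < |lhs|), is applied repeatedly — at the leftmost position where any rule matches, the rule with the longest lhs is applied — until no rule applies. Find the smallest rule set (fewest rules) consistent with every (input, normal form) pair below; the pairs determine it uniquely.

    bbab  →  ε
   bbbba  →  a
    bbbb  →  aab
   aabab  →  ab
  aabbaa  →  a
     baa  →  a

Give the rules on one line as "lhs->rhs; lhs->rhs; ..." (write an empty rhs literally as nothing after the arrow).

aba->; ba->; bab->a; bbb->aa

  | bbab => ba => ε
  | bbbba => aaba => a
  | bbbb => aab
  | aabab => ab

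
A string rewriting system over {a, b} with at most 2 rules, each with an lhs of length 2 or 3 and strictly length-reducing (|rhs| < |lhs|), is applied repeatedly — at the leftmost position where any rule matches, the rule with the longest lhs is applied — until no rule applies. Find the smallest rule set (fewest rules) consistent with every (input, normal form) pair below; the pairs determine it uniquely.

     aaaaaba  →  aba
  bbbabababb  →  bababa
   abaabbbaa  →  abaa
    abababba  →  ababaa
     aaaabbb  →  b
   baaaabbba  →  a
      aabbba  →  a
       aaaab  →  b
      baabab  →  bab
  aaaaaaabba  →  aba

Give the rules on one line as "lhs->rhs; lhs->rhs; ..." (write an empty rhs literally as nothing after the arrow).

  | aaaaaba => aaabba => abbba => aba
  | bbbabababb => babababb => bababa
  | abaabbbaa => abbbbbaa => abbbaa => abaa
  | abababba => ababaa

aab->bb; bb->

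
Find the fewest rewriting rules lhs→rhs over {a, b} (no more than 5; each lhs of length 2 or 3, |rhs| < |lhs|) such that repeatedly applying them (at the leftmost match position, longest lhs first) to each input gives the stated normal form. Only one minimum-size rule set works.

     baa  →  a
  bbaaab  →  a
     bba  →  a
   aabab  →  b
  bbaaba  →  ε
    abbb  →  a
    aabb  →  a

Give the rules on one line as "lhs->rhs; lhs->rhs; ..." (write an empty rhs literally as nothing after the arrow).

aa->a; ab->a; aba->; ba->a

  | baa => aa => a
  | bbaaab => baaab => aaab => aab => ab => a
  | bba => ba => a
  | aabab => abab => b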